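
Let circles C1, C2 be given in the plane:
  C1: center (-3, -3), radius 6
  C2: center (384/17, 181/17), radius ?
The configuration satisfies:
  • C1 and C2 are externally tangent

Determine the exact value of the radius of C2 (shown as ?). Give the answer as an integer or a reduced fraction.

23

1. [ext C1·C2]  r_C2² + 12r_C2 − 805 = 0  ⇒  r_C2 = 23 (r>0 drops 1)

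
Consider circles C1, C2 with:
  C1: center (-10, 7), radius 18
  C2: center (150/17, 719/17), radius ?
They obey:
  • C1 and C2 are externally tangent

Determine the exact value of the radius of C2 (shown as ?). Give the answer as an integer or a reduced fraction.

22

1. [ext C1·C2]  r_C2² + 36r_C2 − 1276 = 0  ⇒  r_C2 = 22 (r>0 drops 1)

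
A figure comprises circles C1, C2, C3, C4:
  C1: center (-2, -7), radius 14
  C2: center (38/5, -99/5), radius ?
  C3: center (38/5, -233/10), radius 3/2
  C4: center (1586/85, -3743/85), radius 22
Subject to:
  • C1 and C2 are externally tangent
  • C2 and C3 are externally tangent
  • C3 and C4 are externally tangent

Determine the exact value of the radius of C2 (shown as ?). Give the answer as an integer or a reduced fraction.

2

1. [ext C1·C2]  r_C2² + 28r_C2 − 60 = 0  ⇒  r_C2 = 2 (r>0 drops 1)
2. [ext C2·C3]  r_C2² + 3r_C2 − 10 = 0  ⇒  r_C2 = 2 (r>0 drops 1)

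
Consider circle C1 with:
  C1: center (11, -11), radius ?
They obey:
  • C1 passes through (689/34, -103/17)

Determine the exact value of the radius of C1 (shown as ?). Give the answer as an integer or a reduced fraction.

1. [C1∋P]  r_C1² − 441/4 = 0  ⇒  r_C1 = 21/2 (r>0 drops 1)

21/2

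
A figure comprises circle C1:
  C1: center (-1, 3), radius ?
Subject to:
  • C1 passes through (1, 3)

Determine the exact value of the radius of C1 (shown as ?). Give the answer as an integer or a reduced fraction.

1. [C1∋P]  r_C1² − 4 = 0  ⇒  r_C1 = 2 (r>0 drops 1)

2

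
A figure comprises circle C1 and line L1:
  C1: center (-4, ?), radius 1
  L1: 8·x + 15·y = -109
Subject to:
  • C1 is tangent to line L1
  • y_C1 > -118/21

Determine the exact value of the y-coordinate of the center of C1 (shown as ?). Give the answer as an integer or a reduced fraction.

1. [C1‖L1]  y_C1² + (154/15)y_C1 + 376/15 = 0  ⇒  y_C1 = -94/15 or -4
2. given y_C1 > -118/21: keep -4

-4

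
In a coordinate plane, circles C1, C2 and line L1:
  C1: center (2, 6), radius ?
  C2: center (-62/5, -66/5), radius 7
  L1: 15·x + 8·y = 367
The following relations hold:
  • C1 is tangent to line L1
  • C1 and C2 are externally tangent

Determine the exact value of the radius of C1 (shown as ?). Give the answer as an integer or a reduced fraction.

17

1. [C1‖L1]  r_C1² − 289 = 0  ⇒  r_C1 = 17 (r>0 drops 1)
2. [ext C1·C2]  r_C1² + 14r_C1 − 527 = 0  ⇒  r_C1 = 17 (r>0 drops 1)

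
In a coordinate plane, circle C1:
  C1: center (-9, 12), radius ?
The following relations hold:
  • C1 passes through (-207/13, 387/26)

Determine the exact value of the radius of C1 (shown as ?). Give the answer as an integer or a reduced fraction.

1. [C1∋P]  r_C1² − 225/4 = 0  ⇒  r_C1 = 15/2 (r>0 drops 1)

15/2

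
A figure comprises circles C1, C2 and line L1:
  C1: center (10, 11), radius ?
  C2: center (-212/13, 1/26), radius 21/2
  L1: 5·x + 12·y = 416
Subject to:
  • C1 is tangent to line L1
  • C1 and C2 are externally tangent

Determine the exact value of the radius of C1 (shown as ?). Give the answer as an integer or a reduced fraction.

1. [C1‖L1]  r_C1² − 324 = 0  ⇒  r_C1 = 18 (r>0 drops 1)
2. [ext C1·C2]  r_C1² + 21r_C1 − 702 = 0  ⇒  r_C1 = 18 (r>0 drops 1)

18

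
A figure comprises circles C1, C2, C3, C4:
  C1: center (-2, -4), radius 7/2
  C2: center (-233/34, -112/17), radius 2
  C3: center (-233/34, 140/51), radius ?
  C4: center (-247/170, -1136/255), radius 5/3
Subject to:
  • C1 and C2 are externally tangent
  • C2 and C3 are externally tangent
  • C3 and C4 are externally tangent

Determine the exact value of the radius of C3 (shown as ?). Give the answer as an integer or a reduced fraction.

1. [ext C2·C3]  r_C3² + 4r_C3 − 748/9 = 0  ⇒  r_C3 = 22/3 (r>0 drops 1)
2. [ext C3·C4]  r_C3² + (10/3)r_C3 − 704/9 = 0  ⇒  r_C3 = 22/3 (r>0 drops 1)

22/3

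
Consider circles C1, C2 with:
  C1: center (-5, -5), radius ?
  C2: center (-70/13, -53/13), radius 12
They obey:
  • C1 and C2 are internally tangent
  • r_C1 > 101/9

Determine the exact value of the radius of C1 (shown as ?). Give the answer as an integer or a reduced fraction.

1. [int C1,C2]  r_C1² − 24r_C1 + 143 = 0  ⇒  r_C1 = 11 or 13
2. given r_C1 > 101/9: keep 13

13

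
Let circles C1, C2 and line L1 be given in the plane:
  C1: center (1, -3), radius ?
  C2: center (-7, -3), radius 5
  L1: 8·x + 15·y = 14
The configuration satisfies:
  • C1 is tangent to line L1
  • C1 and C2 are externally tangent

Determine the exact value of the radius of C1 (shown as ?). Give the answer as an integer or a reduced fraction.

3

1. [C1‖L1]  r_C1² − 9 = 0  ⇒  r_C1 = 3 (r>0 drops 1)
2. [ext C1·C2]  r_C1² + 10r_C1 − 39 = 0  ⇒  r_C1 = 3 (r>0 drops 1)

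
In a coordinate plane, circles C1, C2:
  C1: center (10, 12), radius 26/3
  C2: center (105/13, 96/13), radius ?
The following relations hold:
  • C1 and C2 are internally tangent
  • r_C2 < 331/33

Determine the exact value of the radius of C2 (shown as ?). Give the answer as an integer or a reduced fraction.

1. [int C1,C2]  r_C2² − (52/3)r_C2 + 451/9 = 0  ⇒  r_C2 = 11/3 or 41/3
2. given r_C2 < 331/33: keep 11/3

11/3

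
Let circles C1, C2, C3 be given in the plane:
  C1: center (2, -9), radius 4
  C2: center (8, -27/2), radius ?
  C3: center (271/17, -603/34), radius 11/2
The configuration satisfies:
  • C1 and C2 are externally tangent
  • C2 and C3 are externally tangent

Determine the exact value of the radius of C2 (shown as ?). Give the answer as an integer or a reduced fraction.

1. [ext C1·C2]  r_C2² + 8r_C2 − 161/4 = 0  ⇒  r_C2 = 7/2 (r>0 drops 1)
2. [ext C2·C3]  r_C2² + 11r_C2 − 203/4 = 0  ⇒  r_C2 = 7/2 (r>0 drops 1)

7/2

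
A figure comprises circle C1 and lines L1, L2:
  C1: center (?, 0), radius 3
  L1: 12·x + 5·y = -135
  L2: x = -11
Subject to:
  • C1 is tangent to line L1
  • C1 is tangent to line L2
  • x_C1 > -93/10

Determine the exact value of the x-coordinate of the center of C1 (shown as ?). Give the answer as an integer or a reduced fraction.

-8

1. [C1‖L1]  x_C1² + (45/2)x_C1 + 116 = 0  ⇒  x_C1 = -29/2 or -8
2. [C1‖L2]  x_C1² + 22x_C1 + 112 = 0  ⇒  x_C1 = -14 or -8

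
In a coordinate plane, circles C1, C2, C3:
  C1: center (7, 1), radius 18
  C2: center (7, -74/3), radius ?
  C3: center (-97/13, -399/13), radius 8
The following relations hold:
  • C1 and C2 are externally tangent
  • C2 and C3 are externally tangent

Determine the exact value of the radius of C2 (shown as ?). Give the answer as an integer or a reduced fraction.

1. [ext C1·C2]  r_C2² + 36r_C2 − 3013/9 = 0  ⇒  r_C2 = 23/3 (r>0 drops 1)
2. [ext C2·C3]  r_C2² + 16r_C2 − 1633/9 = 0  ⇒  r_C2 = 23/3 (r>0 drops 1)

23/3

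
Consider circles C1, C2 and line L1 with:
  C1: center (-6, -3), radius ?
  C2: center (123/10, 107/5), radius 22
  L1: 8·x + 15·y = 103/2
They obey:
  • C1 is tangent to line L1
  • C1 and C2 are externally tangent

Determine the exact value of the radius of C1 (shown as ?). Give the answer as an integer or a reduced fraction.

17/2

1. [C1‖L1]  r_C1² − 289/4 = 0  ⇒  r_C1 = 17/2 (r>0 drops 1)
2. [ext C1·C2]  r_C1² + 44r_C1 − 1785/4 = 0  ⇒  r_C1 = 17/2 (r>0 drops 1)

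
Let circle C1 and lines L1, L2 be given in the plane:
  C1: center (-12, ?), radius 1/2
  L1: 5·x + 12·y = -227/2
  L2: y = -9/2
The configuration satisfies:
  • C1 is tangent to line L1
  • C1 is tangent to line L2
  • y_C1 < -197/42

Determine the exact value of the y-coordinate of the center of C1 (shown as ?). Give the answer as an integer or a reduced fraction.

1. [C1‖L1]  y_C1² + (107/12)y_C1 + 235/12 = 0  ⇒  y_C1 = -5 or -47/12
2. [C1‖L2]  y_C1² + 9y_C1 + 20 = 0  ⇒  y_C1 = -5 or -4

-5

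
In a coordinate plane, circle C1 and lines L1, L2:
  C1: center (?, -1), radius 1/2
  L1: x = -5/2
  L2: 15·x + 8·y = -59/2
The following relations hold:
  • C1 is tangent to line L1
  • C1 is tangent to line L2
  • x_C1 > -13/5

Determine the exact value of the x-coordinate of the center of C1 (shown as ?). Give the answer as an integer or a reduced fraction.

1. [C1‖L1]  x_C1² + 5x_C1 + 6 = 0  ⇒  x_C1 = -3 or -2
2. [C1‖L2]  x_C1² + (43/15)x_C1 + 26/15 = 0  ⇒  x_C1 = -2 or -13/15

-2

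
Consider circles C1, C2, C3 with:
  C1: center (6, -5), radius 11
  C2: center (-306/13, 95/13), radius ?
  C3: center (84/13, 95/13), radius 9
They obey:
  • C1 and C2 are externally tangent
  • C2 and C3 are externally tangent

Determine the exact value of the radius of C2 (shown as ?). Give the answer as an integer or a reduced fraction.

1. [ext C1·C2]  r_C2² + 22r_C2 − 903 = 0  ⇒  r_C2 = 21 (r>0 drops 1)
2. [ext C2·C3]  r_C2² + 18r_C2 − 819 = 0  ⇒  r_C2 = 21 (r>0 drops 1)

21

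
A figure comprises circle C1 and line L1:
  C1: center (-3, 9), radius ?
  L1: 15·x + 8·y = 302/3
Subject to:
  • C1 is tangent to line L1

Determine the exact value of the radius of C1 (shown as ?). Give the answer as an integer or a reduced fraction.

1. [C1‖L1]  r_C1² − 169/9 = 0  ⇒  r_C1 = 13/3 (r>0 drops 1)

13/3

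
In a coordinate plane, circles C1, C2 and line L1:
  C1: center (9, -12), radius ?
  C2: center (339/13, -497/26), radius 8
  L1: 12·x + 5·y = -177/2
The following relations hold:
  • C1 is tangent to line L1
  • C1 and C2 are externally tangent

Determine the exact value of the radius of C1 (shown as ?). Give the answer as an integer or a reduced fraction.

1. [C1‖L1]  r_C1² − 441/4 = 0  ⇒  r_C1 = 21/2 (r>0 drops 1)
2. [ext C1·C2]  r_C1² + 16r_C1 − 1113/4 = 0  ⇒  r_C1 = 21/2 (r>0 drops 1)

21/2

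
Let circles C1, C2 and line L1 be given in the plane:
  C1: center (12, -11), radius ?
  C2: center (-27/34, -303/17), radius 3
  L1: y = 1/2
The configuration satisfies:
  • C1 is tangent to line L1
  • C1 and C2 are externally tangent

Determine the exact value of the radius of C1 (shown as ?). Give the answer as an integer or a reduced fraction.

23/2

1. [C1‖L1]  r_C1² − 529/4 = 0  ⇒  r_C1 = 23/2 (r>0 drops 1)
2. [ext C1·C2]  r_C1² + 6r_C1 − 805/4 = 0  ⇒  r_C1 = 23/2 (r>0 drops 1)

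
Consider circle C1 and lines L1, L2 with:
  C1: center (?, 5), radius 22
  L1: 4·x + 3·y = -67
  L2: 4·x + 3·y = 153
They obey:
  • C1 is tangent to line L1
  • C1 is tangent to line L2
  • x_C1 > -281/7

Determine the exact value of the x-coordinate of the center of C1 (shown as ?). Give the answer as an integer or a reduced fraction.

1. [C1‖L1]  x_C1² + 41x_C1 − 336 = 0  ⇒  x_C1 = -48 or 7
2. [C1‖L2]  x_C1² − 69x_C1 + 434 = 0  ⇒  x_C1 = 7 or 62

7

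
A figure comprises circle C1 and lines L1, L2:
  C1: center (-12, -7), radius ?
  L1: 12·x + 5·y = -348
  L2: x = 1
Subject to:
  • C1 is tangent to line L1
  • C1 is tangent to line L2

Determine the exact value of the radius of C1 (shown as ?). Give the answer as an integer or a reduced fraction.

1. [C1‖L1]  r_C1² − 169 = 0  ⇒  r_C1 = 13 (r>0 drops 1)
2. [C1‖L2]  r_C1² − 169 = 0  ⇒  r_C1 = 13 (r>0 drops 1)

13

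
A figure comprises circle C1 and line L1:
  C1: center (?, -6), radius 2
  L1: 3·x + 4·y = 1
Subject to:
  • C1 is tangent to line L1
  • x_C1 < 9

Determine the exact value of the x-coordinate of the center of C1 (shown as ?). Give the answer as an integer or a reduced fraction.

1. [C1‖L1]  x_C1² − (50/3)x_C1 + 175/3 = 0  ⇒  x_C1 = 5 or 35/3
2. given x_C1 < 9: keep 5

5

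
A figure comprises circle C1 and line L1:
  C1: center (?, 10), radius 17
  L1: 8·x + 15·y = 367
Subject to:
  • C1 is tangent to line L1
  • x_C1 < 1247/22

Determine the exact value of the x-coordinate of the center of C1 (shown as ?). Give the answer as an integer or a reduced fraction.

1. [C1‖L1]  x_C1² − (217/4)x_C1 − 2277/4 = 0  ⇒  x_C1 = -9 or 253/4
2. given x_C1 < 1247/22: keep -9

-9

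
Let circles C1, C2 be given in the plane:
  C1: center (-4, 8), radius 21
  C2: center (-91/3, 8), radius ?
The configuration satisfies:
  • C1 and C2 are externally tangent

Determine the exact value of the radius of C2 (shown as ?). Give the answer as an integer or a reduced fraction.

1. [ext C1·C2]  r_C2² + 42r_C2 − 2272/9 = 0  ⇒  r_C2 = 16/3 (r>0 drops 1)

16/3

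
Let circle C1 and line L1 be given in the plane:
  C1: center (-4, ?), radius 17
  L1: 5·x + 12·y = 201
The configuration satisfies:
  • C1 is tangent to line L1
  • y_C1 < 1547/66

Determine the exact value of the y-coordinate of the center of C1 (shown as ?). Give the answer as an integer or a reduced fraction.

1. [C1‖L1]  y_C1² − (221/6)y_C1 = 0  ⇒  y_C1 = 0 or 221/6
2. given y_C1 < 1547/66: keep 0

0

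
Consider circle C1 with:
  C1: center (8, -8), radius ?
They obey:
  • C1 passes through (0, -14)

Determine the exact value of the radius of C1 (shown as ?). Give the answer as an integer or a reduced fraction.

1. [C1∋P]  r_C1² − 100 = 0  ⇒  r_C1 = 10 (r>0 drops 1)

10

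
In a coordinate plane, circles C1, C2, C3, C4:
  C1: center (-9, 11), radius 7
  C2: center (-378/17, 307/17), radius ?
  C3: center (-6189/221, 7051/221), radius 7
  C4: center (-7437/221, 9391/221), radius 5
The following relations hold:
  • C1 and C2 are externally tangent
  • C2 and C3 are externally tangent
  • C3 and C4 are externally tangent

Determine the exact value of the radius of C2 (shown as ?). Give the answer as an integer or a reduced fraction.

8

1. [ext C1·C2]  r_C2² + 14r_C2 − 176 = 0  ⇒  r_C2 = 8 (r>0 drops 1)
2. [ext C2·C3]  r_C2² + 14r_C2 − 176 = 0  ⇒  r_C2 = 8 (r>0 drops 1)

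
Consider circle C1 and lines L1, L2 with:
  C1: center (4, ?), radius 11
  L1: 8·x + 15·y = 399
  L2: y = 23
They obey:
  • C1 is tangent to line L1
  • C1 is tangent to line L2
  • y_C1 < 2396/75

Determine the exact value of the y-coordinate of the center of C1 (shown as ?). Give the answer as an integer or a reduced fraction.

1. [C1‖L1]  y_C1² − (734/15)y_C1 + 2216/5 = 0  ⇒  y_C1 = 12 or 554/15
2. [C1‖L2]  y_C1² − 46y_C1 + 408 = 0  ⇒  y_C1 = 12 or 34

12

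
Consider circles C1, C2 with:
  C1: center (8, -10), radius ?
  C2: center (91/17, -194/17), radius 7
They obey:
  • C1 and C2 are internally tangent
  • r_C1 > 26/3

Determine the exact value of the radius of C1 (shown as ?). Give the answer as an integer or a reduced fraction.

1. [int C1,C2]  r_C1² − 14r_C1 + 40 = 0  ⇒  r_C1 = 4 or 10
2. given r_C1 > 26/3: keep 10

10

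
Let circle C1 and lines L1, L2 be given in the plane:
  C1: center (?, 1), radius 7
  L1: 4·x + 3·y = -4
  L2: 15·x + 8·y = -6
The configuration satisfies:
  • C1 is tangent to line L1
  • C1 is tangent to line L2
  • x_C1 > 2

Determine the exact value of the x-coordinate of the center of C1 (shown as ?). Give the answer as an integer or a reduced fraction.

7

1. [C1‖L1]  x_C1² + (7/2)x_C1 − 147/2 = 0  ⇒  x_C1 = -21/2 or 7
2. [C1‖L2]  x_C1² + (28/15)x_C1 − 931/15 = 0  ⇒  x_C1 = -133/15 or 7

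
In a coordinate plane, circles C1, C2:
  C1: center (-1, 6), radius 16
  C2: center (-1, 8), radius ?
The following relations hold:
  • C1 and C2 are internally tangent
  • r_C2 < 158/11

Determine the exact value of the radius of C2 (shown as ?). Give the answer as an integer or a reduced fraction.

1. [int C1,C2]  r_C2² − 32r_C2 + 252 = 0  ⇒  r_C2 = 14 or 18
2. given r_C2 < 158/11: keep 14

14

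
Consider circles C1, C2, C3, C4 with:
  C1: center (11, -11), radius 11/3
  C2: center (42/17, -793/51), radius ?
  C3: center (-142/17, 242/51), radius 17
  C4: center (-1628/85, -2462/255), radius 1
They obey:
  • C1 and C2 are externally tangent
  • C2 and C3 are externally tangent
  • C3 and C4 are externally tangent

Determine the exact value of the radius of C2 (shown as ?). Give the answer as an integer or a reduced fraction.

6

1. [ext C1·C2]  r_C2² + (22/3)r_C2 − 80 = 0  ⇒  r_C2 = 6 (r>0 drops 1)
2. [ext C2·C3]  r_C2² + 34r_C2 − 240 = 0  ⇒  r_C2 = 6 (r>0 drops 1)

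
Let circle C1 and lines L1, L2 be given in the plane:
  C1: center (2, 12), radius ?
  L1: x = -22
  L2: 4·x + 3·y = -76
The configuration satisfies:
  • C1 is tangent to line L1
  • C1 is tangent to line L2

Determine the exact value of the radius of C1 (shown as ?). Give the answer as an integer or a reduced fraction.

1. [C1‖L1]  r_C1² − 576 = 0  ⇒  r_C1 = 24 (r>0 drops 1)
2. [C1‖L2]  r_C1² − 576 = 0  ⇒  r_C1 = 24 (r>0 drops 1)

24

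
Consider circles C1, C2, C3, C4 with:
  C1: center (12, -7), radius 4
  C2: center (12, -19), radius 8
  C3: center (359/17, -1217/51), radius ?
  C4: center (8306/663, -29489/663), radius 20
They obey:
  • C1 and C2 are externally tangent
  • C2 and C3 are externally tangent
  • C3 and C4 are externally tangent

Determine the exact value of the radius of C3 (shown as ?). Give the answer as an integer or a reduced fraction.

7/3

1. [ext C2·C3]  r_C3² + 16r_C3 − 385/9 = 0  ⇒  r_C3 = 7/3 (r>0 drops 1)
2. [ext C3·C4]  r_C3² + 40r_C3 − 889/9 = 0  ⇒  r_C3 = 7/3 (r>0 drops 1)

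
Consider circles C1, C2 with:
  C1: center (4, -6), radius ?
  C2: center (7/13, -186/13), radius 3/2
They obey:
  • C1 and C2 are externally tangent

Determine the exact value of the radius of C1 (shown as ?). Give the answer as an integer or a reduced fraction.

1. [ext C1·C2]  r_C1² + 3r_C1 − 315/4 = 0  ⇒  r_C1 = 15/2 (r>0 drops 1)

15/2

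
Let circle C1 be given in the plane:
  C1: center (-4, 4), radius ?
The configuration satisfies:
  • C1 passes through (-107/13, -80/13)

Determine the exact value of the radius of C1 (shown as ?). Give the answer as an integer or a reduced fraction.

1. [C1∋P]  r_C1² − 121 = 0  ⇒  r_C1 = 11 (r>0 drops 1)

11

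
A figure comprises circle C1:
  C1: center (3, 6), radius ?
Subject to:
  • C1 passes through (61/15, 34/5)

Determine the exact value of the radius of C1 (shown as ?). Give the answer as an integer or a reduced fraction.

4/3

1. [C1∋P]  r_C1² − 16/9 = 0  ⇒  r_C1 = 4/3 (r>0 drops 1)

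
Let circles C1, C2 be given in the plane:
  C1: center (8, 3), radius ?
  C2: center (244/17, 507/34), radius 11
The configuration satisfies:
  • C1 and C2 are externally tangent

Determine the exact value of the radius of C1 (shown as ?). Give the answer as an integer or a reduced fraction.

5/2

1. [ext C1·C2]  r_C1² + 22r_C1 − 245/4 = 0  ⇒  r_C1 = 5/2 (r>0 drops 1)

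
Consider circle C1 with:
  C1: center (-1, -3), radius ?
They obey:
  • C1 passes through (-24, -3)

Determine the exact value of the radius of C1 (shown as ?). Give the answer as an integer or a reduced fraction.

23

1. [C1∋P]  r_C1² − 529 = 0  ⇒  r_C1 = 23 (r>0 drops 1)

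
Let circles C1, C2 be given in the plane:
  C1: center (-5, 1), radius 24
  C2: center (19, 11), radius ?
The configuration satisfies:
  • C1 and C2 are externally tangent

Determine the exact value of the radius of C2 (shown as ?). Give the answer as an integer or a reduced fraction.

1. [ext C1·C2]  r_C2² + 48r_C2 − 100 = 0  ⇒  r_C2 = 2 (r>0 drops 1)

2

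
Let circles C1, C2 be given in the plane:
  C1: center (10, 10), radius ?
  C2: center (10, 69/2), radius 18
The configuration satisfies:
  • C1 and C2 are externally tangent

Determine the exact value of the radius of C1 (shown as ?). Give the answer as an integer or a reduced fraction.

1. [ext C1·C2]  r_C1² + 36r_C1 − 1105/4 = 0  ⇒  r_C1 = 13/2 (r>0 drops 1)

13/2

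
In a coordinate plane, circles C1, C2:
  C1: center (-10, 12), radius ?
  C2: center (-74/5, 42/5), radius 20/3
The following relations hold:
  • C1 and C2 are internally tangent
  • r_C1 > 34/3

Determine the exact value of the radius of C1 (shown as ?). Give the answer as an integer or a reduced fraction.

1. [int C1,C2]  r_C1² − (40/3)r_C1 + 76/9 = 0  ⇒  r_C1 = 2/3 or 38/3
2. given r_C1 > 34/3: keep 38/3

38/3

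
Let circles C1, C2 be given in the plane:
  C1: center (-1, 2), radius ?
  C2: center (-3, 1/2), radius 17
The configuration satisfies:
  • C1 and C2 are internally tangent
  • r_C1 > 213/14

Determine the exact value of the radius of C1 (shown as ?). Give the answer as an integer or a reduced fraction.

39/2

1. [int C1,C2]  r_C1² − 34r_C1 + 1131/4 = 0  ⇒  r_C1 = 29/2 or 39/2
2. given r_C1 > 213/14: keep 39/2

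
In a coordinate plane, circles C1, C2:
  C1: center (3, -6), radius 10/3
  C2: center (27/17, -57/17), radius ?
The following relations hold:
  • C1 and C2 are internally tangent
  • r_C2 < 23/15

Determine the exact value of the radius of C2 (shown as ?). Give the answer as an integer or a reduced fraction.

1. [int C1,C2]  r_C2² − (20/3)r_C2 + 19/9 = 0  ⇒  r_C2 = 1/3 or 19/3
2. given r_C2 < 23/15: keep 1/3

1/3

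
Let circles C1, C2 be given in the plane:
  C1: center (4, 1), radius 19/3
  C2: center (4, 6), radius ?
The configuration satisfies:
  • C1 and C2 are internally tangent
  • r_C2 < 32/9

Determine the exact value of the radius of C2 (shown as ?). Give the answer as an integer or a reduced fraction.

1. [int C1,C2]  r_C2² − (38/3)r_C2 + 136/9 = 0  ⇒  r_C2 = 4/3 or 34/3
2. given r_C2 < 32/9: keep 4/3

4/3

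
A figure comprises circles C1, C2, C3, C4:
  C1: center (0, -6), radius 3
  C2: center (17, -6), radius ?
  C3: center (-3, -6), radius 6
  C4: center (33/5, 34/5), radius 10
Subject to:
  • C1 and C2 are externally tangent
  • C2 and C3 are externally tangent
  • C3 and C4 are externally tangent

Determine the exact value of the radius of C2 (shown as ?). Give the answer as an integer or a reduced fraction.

1. [ext C1·C2]  r_C2² + 6r_C2 − 280 = 0  ⇒  r_C2 = 14 (r>0 drops 1)
2. [ext C2·C3]  r_C2² + 12r_C2 − 364 = 0  ⇒  r_C2 = 14 (r>0 drops 1)

14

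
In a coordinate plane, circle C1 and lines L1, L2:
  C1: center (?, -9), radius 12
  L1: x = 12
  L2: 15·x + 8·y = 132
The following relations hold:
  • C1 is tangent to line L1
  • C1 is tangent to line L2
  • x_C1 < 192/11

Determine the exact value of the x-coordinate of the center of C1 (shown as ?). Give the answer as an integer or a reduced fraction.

1. [C1‖L1]  x_C1² − 24x_C1 = 0  ⇒  x_C1 = 0 or 24
2. [C1‖L2]  x_C1² − (136/5)x_C1 = 0  ⇒  x_C1 = 0 or 136/5

0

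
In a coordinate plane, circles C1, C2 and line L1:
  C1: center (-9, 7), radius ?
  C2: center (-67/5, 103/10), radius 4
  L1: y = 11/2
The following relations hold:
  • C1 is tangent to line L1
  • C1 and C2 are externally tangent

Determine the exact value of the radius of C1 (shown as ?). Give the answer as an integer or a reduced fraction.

1. [C1‖L1]  r_C1² − 9/4 = 0  ⇒  r_C1 = 3/2 (r>0 drops 1)
2. [ext C1·C2]  r_C1² + 8r_C1 − 57/4 = 0  ⇒  r_C1 = 3/2 (r>0 drops 1)

3/2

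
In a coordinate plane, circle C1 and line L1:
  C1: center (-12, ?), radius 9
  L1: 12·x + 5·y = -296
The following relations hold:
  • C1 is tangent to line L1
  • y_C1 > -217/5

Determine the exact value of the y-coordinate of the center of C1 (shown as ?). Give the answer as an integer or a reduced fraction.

-7

1. [C1‖L1]  y_C1² + (304/5)y_C1 + 1883/5 = 0  ⇒  y_C1 = -269/5 or -7
2. given y_C1 > -217/5: keep -7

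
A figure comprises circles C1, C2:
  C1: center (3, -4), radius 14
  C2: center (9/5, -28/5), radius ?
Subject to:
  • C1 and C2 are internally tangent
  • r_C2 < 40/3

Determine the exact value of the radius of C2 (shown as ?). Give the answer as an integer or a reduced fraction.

12

1. [int C1,C2]  r_C2² − 28r_C2 + 192 = 0  ⇒  r_C2 = 12 or 16
2. given r_C2 < 40/3: keep 12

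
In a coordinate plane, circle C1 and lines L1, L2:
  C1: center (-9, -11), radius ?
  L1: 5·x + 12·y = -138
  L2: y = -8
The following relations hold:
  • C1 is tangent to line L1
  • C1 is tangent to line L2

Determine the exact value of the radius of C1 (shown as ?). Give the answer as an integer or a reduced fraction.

1. [C1‖L1]  r_C1² − 9 = 0  ⇒  r_C1 = 3 (r>0 drops 1)
2. [C1‖L2]  r_C1² − 9 = 0  ⇒  r_C1 = 3 (r>0 drops 1)

3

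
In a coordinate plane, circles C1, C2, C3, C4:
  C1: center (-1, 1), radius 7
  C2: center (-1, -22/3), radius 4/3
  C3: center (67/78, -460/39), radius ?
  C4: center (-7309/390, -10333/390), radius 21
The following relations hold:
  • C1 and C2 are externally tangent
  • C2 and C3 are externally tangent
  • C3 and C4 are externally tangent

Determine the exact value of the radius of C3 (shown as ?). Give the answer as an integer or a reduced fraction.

7/2

1. [ext C2·C3]  r_C3² + (8/3)r_C3 − 259/12 = 0  ⇒  r_C3 = 7/2 (r>0 drops 1)
2. [ext C3·C4]  r_C3² + 42r_C3 − 637/4 = 0  ⇒  r_C3 = 7/2 (r>0 drops 1)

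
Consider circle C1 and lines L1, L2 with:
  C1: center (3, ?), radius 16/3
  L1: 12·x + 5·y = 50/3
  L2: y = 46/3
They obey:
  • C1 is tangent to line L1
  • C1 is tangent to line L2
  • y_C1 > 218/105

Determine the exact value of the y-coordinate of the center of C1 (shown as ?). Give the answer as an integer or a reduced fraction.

10

1. [C1‖L1]  y_C1² + (116/15)y_C1 − 532/3 = 0  ⇒  y_C1 = -266/15 or 10
2. [C1‖L2]  y_C1² − (92/3)y_C1 + 620/3 = 0  ⇒  y_C1 = 10 or 62/3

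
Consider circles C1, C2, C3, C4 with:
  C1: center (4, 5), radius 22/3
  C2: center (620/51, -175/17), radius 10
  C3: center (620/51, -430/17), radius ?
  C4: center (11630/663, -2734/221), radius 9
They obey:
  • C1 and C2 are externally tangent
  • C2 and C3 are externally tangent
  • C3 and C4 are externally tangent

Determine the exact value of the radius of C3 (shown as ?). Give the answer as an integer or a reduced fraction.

1. [ext C2·C3]  r_C3² + 20r_C3 − 125 = 0  ⇒  r_C3 = 5 (r>0 drops 1)
2. [ext C3·C4]  r_C3² + 18r_C3 − 115 = 0  ⇒  r_C3 = 5 (r>0 drops 1)

5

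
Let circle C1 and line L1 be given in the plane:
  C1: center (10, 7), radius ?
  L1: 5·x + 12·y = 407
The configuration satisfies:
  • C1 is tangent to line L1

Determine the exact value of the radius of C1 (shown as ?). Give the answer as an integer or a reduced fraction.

1. [C1‖L1]  r_C1² − 441 = 0  ⇒  r_C1 = 21 (r>0 drops 1)

21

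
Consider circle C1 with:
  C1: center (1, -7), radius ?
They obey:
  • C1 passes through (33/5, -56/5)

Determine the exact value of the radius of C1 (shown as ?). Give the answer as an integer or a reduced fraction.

1. [C1∋P]  r_C1² − 49 = 0  ⇒  r_C1 = 7 (r>0 drops 1)

7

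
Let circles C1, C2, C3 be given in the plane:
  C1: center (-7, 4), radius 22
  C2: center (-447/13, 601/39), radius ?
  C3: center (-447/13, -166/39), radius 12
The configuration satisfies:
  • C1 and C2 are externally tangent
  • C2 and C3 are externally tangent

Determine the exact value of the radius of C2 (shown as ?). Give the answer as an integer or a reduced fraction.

1. [ext C1·C2]  r_C2² + 44r_C2 − 3565/9 = 0  ⇒  r_C2 = 23/3 (r>0 drops 1)
2. [ext C2·C3]  r_C2² + 24r_C2 − 2185/9 = 0  ⇒  r_C2 = 23/3 (r>0 drops 1)

23/3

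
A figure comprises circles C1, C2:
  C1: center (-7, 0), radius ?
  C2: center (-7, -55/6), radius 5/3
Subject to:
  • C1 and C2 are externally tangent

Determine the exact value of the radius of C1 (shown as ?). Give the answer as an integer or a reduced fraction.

15/2

1. [ext C1·C2]  r_C1² + (10/3)r_C1 − 325/4 = 0  ⇒  r_C1 = 15/2 (r>0 drops 1)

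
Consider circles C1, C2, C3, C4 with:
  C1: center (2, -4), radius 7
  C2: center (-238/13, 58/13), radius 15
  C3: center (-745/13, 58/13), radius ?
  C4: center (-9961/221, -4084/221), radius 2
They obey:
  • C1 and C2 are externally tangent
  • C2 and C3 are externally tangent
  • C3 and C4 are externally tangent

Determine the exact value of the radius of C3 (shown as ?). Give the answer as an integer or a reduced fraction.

24

1. [ext C2·C3]  r_C3² + 30r_C3 − 1296 = 0  ⇒  r_C3 = 24 (r>0 drops 1)
2. [ext C3·C4]  r_C3² + 4r_C3 − 672 = 0  ⇒  r_C3 = 24 (r>0 drops 1)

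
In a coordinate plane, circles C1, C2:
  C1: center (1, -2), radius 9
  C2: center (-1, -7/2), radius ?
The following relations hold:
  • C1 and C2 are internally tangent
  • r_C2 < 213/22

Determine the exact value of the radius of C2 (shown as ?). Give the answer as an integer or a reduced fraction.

1. [int C1,C2]  r_C2² − 18r_C2 + 299/4 = 0  ⇒  r_C2 = 13/2 or 23/2
2. given r_C2 < 213/22: keep 13/2

13/2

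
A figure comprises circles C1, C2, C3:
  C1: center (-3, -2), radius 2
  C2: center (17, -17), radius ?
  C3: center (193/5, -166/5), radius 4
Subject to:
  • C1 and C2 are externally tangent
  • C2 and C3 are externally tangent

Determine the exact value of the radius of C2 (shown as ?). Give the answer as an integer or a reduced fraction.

23

1. [ext C1·C2]  r_C2² + 4r_C2 − 621 = 0  ⇒  r_C2 = 23 (r>0 drops 1)
2. [ext C2·C3]  r_C2² + 8r_C2 − 713 = 0  ⇒  r_C2 = 23 (r>0 drops 1)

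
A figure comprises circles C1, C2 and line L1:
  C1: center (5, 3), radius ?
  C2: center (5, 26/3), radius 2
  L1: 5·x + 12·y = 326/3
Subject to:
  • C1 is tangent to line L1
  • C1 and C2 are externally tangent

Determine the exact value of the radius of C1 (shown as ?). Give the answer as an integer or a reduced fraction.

1. [C1‖L1]  r_C1² − 121/9 = 0  ⇒  r_C1 = 11/3 (r>0 drops 1)
2. [ext C1·C2]  r_C1² + 4r_C1 − 253/9 = 0  ⇒  r_C1 = 11/3 (r>0 drops 1)

11/3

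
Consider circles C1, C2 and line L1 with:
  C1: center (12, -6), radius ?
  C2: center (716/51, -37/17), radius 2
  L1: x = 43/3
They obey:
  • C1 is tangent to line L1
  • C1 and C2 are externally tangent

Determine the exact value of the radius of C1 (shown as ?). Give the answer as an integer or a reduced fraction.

1. [C1‖L1]  r_C1² − 49/9 = 0  ⇒  r_C1 = 7/3 (r>0 drops 1)
2. [ext C1·C2]  r_C1² + 4r_C1 − 133/9 = 0  ⇒  r_C1 = 7/3 (r>0 drops 1)

7/3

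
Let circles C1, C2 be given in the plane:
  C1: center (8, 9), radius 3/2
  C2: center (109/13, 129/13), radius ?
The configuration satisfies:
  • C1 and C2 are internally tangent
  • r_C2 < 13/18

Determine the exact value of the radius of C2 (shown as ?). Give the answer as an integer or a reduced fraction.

1. [int C1,C2]  r_C2² − 3r_C2 + 5/4 = 0  ⇒  r_C2 = 1/2 or 5/2
2. given r_C2 < 13/18: keep 1/2

1/2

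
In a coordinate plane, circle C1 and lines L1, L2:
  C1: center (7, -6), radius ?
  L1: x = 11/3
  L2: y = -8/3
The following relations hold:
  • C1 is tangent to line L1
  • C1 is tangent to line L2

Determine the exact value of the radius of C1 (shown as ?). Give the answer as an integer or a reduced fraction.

10/3

1. [C1‖L1]  r_C1² − 100/9 = 0  ⇒  r_C1 = 10/3 (r>0 drops 1)
2. [C1‖L2]  r_C1² − 100/9 = 0  ⇒  r_C1 = 10/3 (r>0 drops 1)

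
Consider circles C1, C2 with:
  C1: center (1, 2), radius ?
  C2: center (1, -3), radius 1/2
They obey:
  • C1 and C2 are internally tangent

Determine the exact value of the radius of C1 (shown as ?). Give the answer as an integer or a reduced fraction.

11/2

1. [int C1,C2]  r_C1² − 1r_C1 − 99/4 = 0  ⇒  r_C1 = 11/2 (r>0 drops 1)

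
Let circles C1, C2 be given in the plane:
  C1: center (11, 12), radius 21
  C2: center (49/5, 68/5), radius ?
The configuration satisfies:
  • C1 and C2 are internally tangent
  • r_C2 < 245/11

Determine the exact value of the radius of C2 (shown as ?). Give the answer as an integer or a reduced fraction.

1. [int C1,C2]  r_C2² − 42r_C2 + 437 = 0  ⇒  r_C2 = 19 or 23
2. given r_C2 < 245/11: keep 19

19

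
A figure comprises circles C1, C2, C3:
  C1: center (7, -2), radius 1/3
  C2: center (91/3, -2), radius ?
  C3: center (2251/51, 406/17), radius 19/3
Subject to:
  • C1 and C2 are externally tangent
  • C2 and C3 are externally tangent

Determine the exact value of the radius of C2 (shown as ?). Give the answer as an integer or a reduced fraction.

23

1. [ext C1·C2]  r_C2² + (2/3)r_C2 − 1633/3 = 0  ⇒  r_C2 = 23 (r>0 drops 1)
2. [ext C2·C3]  r_C2² + (38/3)r_C2 − 2461/3 = 0  ⇒  r_C2 = 23 (r>0 drops 1)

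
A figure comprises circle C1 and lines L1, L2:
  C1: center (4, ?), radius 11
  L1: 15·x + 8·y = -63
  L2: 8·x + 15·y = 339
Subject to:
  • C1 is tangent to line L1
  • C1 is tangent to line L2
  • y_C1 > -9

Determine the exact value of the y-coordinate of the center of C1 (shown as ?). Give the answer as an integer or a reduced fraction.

1. [C1‖L1]  y_C1² + (123/4)y_C1 − 310 = 0  ⇒  y_C1 = -155/4 or 8
2. [C1‖L2]  y_C1² − (614/15)y_C1 + 3952/15 = 0  ⇒  y_C1 = 8 or 494/15

8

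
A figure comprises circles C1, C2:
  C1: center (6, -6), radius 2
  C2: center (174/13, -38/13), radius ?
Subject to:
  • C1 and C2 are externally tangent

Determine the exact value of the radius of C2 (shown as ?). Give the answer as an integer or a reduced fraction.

6

1. [ext C1·C2]  r_C2² + 4r_C2 − 60 = 0  ⇒  r_C2 = 6 (r>0 drops 1)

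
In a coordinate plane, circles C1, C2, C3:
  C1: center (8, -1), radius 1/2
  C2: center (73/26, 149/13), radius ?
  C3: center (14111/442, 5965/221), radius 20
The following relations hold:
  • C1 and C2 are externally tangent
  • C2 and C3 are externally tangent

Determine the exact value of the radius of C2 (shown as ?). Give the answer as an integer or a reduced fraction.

13

1. [ext C1·C2]  r_C2² + 1r_C2 − 182 = 0  ⇒  r_C2 = 13 (r>0 drops 1)
2. [ext C2·C3]  r_C2² + 40r_C2 − 689 = 0  ⇒  r_C2 = 13 (r>0 drops 1)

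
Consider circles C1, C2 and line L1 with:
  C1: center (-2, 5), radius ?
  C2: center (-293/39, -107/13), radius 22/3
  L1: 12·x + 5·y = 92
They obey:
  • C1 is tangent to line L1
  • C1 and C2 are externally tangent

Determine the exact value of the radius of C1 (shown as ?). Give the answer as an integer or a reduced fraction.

1. [C1‖L1]  r_C1² − 49 = 0  ⇒  r_C1 = 7 (r>0 drops 1)
2. [ext C1·C2]  r_C1² + (44/3)r_C1 − 455/3 = 0  ⇒  r_C1 = 7 (r>0 drops 1)

7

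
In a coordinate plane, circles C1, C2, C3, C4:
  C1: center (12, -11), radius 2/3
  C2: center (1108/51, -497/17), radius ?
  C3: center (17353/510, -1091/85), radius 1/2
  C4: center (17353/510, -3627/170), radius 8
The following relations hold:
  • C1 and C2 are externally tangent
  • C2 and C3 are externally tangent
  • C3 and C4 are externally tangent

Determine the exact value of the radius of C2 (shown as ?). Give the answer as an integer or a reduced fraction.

1. [ext C1·C2]  r_C2² + (4/3)r_C2 − 1280/3 = 0  ⇒  r_C2 = 20 (r>0 drops 1)
2. [ext C2·C3]  r_C2² + 1r_C2 − 420 = 0  ⇒  r_C2 = 20 (r>0 drops 1)

20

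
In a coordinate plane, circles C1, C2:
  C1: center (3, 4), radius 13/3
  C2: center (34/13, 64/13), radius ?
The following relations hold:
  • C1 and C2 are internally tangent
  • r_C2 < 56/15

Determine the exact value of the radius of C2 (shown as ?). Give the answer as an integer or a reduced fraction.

10/3

1. [int C1,C2]  r_C2² − (26/3)r_C2 + 160/9 = 0  ⇒  r_C2 = 10/3 or 16/3
2. given r_C2 < 56/15: keep 10/3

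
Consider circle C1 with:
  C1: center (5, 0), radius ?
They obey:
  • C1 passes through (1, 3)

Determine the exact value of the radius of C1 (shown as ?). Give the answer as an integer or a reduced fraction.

5

1. [C1∋P]  r_C1² − 25 = 0  ⇒  r_C1 = 5 (r>0 drops 1)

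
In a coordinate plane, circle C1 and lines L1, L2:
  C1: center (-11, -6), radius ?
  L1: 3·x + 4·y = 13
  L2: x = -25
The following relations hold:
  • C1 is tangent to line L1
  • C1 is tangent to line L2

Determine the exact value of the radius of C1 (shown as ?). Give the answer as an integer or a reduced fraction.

14

1. [C1‖L1]  r_C1² − 196 = 0  ⇒  r_C1 = 14 (r>0 drops 1)
2. [C1‖L2]  r_C1² − 196 = 0  ⇒  r_C1 = 14 (r>0 drops 1)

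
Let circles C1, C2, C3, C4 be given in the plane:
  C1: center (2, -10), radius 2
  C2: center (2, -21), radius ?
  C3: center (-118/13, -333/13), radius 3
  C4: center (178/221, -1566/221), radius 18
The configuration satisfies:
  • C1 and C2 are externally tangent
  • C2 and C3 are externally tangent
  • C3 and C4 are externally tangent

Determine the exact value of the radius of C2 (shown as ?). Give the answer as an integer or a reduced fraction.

1. [ext C1·C2]  r_C2² + 4r_C2 − 117 = 0  ⇒  r_C2 = 9 (r>0 drops 1)
2. [ext C2·C3]  r_C2² + 6r_C2 − 135 = 0  ⇒  r_C2 = 9 (r>0 drops 1)

9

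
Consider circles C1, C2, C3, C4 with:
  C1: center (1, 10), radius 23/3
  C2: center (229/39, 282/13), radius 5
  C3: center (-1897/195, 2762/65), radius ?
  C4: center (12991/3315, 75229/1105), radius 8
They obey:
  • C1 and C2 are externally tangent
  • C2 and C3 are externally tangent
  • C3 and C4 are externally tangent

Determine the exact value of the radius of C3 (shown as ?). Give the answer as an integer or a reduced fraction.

21

1. [ext C2·C3]  r_C3² + 10r_C3 − 651 = 0  ⇒  r_C3 = 21 (r>0 drops 1)
2. [ext C3·C4]  r_C3² + 16r_C3 − 777 = 0  ⇒  r_C3 = 21 (r>0 drops 1)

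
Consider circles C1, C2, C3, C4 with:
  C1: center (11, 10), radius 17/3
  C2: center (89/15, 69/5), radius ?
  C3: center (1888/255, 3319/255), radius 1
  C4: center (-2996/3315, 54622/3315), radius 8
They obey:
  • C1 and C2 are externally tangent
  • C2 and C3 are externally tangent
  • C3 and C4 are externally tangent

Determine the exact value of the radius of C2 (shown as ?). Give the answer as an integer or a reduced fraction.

2/3

1. [ext C1·C2]  r_C2² + (34/3)r_C2 − 8 = 0  ⇒  r_C2 = 2/3 (r>0 drops 1)
2. [ext C2·C3]  r_C2² + 2r_C2 − 16/9 = 0  ⇒  r_C2 = 2/3 (r>0 drops 1)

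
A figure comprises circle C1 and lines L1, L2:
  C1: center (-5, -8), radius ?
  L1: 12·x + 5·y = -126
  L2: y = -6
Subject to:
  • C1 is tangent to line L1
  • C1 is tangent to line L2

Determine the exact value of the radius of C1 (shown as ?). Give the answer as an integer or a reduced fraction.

2

1. [C1‖L1]  r_C1² − 4 = 0  ⇒  r_C1 = 2 (r>0 drops 1)
2. [C1‖L2]  r_C1² − 4 = 0  ⇒  r_C1 = 2 (r>0 drops 1)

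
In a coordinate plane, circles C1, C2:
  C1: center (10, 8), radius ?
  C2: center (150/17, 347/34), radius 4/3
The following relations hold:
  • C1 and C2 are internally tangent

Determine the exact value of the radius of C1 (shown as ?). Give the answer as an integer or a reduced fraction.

23/6

1. [int C1,C2]  r_C1² − (8/3)r_C1 − 161/36 = 0  ⇒  r_C1 = 23/6 (r>0 drops 1)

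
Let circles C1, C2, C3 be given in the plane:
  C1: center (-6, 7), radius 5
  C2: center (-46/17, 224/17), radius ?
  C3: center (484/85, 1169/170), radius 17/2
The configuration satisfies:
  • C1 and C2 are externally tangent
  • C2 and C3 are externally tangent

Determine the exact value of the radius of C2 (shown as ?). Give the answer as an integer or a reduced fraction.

1. [ext C1·C2]  r_C2² + 10r_C2 − 24 = 0  ⇒  r_C2 = 2 (r>0 drops 1)
2. [ext C2·C3]  r_C2² + 17r_C2 − 38 = 0  ⇒  r_C2 = 2 (r>0 drops 1)

2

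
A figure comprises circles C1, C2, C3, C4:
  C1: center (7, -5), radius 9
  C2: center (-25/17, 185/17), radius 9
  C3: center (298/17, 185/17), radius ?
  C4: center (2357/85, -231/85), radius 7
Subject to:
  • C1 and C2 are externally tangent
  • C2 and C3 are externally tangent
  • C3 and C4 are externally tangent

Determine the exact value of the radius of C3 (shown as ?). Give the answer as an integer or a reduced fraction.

10

1. [ext C2·C3]  r_C3² + 18r_C3 − 280 = 0  ⇒  r_C3 = 10 (r>0 drops 1)
2. [ext C3·C4]  r_C3² + 14r_C3 − 240 = 0  ⇒  r_C3 = 10 (r>0 drops 1)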